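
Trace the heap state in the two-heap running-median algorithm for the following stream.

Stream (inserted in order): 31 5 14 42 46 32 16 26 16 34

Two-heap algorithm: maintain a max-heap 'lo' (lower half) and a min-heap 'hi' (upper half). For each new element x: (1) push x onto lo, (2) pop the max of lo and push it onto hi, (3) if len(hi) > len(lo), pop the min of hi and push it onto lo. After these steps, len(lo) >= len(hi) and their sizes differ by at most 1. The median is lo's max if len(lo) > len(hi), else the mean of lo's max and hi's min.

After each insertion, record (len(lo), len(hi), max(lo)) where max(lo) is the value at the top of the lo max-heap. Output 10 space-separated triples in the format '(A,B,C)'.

Answer: (1,0,31) (1,1,5) (2,1,14) (2,2,14) (3,2,31) (3,3,31) (4,3,31) (4,4,26) (5,4,26) (5,5,26)

Derivation:
Step 1: insert 31 -> lo=[31] hi=[] -> (len(lo)=1, len(hi)=0, max(lo)=31)
Step 2: insert 5 -> lo=[5] hi=[31] -> (len(lo)=1, len(hi)=1, max(lo)=5)
Step 3: insert 14 -> lo=[5, 14] hi=[31] -> (len(lo)=2, len(hi)=1, max(lo)=14)
Step 4: insert 42 -> lo=[5, 14] hi=[31, 42] -> (len(lo)=2, len(hi)=2, max(lo)=14)
Step 5: insert 46 -> lo=[5, 14, 31] hi=[42, 46] -> (len(lo)=3, len(hi)=2, max(lo)=31)
Step 6: insert 32 -> lo=[5, 14, 31] hi=[32, 42, 46] -> (len(lo)=3, len(hi)=3, max(lo)=31)
Step 7: insert 16 -> lo=[5, 14, 16, 31] hi=[32, 42, 46] -> (len(lo)=4, len(hi)=3, max(lo)=31)
Step 8: insert 26 -> lo=[5, 14, 16, 26] hi=[31, 32, 42, 46] -> (len(lo)=4, len(hi)=4, max(lo)=26)
Step 9: insert 16 -> lo=[5, 14, 16, 16, 26] hi=[31, 32, 42, 46] -> (len(lo)=5, len(hi)=4, max(lo)=26)
Step 10: insert 34 -> lo=[5, 14, 16, 16, 26] hi=[31, 32, 34, 42, 46] -> (len(lo)=5, len(hi)=5, max(lo)=26)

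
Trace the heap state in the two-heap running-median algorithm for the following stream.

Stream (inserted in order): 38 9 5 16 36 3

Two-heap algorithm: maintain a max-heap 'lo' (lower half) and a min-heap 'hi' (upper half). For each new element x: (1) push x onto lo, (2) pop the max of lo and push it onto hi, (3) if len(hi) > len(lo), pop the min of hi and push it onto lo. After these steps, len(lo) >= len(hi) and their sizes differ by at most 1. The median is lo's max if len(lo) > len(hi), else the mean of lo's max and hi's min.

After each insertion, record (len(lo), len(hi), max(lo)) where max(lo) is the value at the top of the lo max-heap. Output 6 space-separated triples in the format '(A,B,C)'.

Step 1: insert 38 -> lo=[38] hi=[] -> (len(lo)=1, len(hi)=0, max(lo)=38)
Step 2: insert 9 -> lo=[9] hi=[38] -> (len(lo)=1, len(hi)=1, max(lo)=9)
Step 3: insert 5 -> lo=[5, 9] hi=[38] -> (len(lo)=2, len(hi)=1, max(lo)=9)
Step 4: insert 16 -> lo=[5, 9] hi=[16, 38] -> (len(lo)=2, len(hi)=2, max(lo)=9)
Step 5: insert 36 -> lo=[5, 9, 16] hi=[36, 38] -> (len(lo)=3, len(hi)=2, max(lo)=16)
Step 6: insert 3 -> lo=[3, 5, 9] hi=[16, 36, 38] -> (len(lo)=3, len(hi)=3, max(lo)=9)

Answer: (1,0,38) (1,1,9) (2,1,9) (2,2,9) (3,2,16) (3,3,9)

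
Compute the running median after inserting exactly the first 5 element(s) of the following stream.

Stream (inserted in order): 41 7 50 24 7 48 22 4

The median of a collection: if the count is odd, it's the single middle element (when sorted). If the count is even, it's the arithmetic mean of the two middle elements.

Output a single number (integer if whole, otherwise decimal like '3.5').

Step 1: insert 41 -> lo=[41] (size 1, max 41) hi=[] (size 0) -> median=41
Step 2: insert 7 -> lo=[7] (size 1, max 7) hi=[41] (size 1, min 41) -> median=24
Step 3: insert 50 -> lo=[7, 41] (size 2, max 41) hi=[50] (size 1, min 50) -> median=41
Step 4: insert 24 -> lo=[7, 24] (size 2, max 24) hi=[41, 50] (size 2, min 41) -> median=32.5
Step 5: insert 7 -> lo=[7, 7, 24] (size 3, max 24) hi=[41, 50] (size 2, min 41) -> median=24

Answer: 24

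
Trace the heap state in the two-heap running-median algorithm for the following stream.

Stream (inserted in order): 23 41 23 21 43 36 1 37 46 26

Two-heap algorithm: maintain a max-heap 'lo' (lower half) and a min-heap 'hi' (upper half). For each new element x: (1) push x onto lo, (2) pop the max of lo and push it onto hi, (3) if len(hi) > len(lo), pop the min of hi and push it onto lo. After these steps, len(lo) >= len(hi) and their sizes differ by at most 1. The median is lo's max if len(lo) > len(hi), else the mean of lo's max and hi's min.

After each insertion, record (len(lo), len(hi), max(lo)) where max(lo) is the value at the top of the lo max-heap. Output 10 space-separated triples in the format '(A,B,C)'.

Answer: (1,0,23) (1,1,23) (2,1,23) (2,2,23) (3,2,23) (3,3,23) (4,3,23) (4,4,23) (5,4,36) (5,5,26)

Derivation:
Step 1: insert 23 -> lo=[23] hi=[] -> (len(lo)=1, len(hi)=0, max(lo)=23)
Step 2: insert 41 -> lo=[23] hi=[41] -> (len(lo)=1, len(hi)=1, max(lo)=23)
Step 3: insert 23 -> lo=[23, 23] hi=[41] -> (len(lo)=2, len(hi)=1, max(lo)=23)
Step 4: insert 21 -> lo=[21, 23] hi=[23, 41] -> (len(lo)=2, len(hi)=2, max(lo)=23)
Step 5: insert 43 -> lo=[21, 23, 23] hi=[41, 43] -> (len(lo)=3, len(hi)=2, max(lo)=23)
Step 6: insert 36 -> lo=[21, 23, 23] hi=[36, 41, 43] -> (len(lo)=3, len(hi)=3, max(lo)=23)
Step 7: insert 1 -> lo=[1, 21, 23, 23] hi=[36, 41, 43] -> (len(lo)=4, len(hi)=3, max(lo)=23)
Step 8: insert 37 -> lo=[1, 21, 23, 23] hi=[36, 37, 41, 43] -> (len(lo)=4, len(hi)=4, max(lo)=23)
Step 9: insert 46 -> lo=[1, 21, 23, 23, 36] hi=[37, 41, 43, 46] -> (len(lo)=5, len(hi)=4, max(lo)=36)
Step 10: insert 26 -> lo=[1, 21, 23, 23, 26] hi=[36, 37, 41, 43, 46] -> (len(lo)=5, len(hi)=5, max(lo)=26)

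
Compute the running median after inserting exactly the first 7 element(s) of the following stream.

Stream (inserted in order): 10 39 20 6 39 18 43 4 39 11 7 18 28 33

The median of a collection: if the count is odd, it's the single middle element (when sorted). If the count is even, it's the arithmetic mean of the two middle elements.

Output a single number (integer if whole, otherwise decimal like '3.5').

Answer: 20

Derivation:
Step 1: insert 10 -> lo=[10] (size 1, max 10) hi=[] (size 0) -> median=10
Step 2: insert 39 -> lo=[10] (size 1, max 10) hi=[39] (size 1, min 39) -> median=24.5
Step 3: insert 20 -> lo=[10, 20] (size 2, max 20) hi=[39] (size 1, min 39) -> median=20
Step 4: insert 6 -> lo=[6, 10] (size 2, max 10) hi=[20, 39] (size 2, min 20) -> median=15
Step 5: insert 39 -> lo=[6, 10, 20] (size 3, max 20) hi=[39, 39] (size 2, min 39) -> median=20
Step 6: insert 18 -> lo=[6, 10, 18] (size 3, max 18) hi=[20, 39, 39] (size 3, min 20) -> median=19
Step 7: insert 43 -> lo=[6, 10, 18, 20] (size 4, max 20) hi=[39, 39, 43] (size 3, min 39) -> median=20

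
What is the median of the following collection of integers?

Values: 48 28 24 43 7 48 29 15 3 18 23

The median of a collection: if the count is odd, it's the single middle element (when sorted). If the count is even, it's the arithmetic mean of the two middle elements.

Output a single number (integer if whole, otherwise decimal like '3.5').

Step 1: insert 48 -> lo=[48] (size 1, max 48) hi=[] (size 0) -> median=48
Step 2: insert 28 -> lo=[28] (size 1, max 28) hi=[48] (size 1, min 48) -> median=38
Step 3: insert 24 -> lo=[24, 28] (size 2, max 28) hi=[48] (size 1, min 48) -> median=28
Step 4: insert 43 -> lo=[24, 28] (size 2, max 28) hi=[43, 48] (size 2, min 43) -> median=35.5
Step 5: insert 7 -> lo=[7, 24, 28] (size 3, max 28) hi=[43, 48] (size 2, min 43) -> median=28
Step 6: insert 48 -> lo=[7, 24, 28] (size 3, max 28) hi=[43, 48, 48] (size 3, min 43) -> median=35.5
Step 7: insert 29 -> lo=[7, 24, 28, 29] (size 4, max 29) hi=[43, 48, 48] (size 3, min 43) -> median=29
Step 8: insert 15 -> lo=[7, 15, 24, 28] (size 4, max 28) hi=[29, 43, 48, 48] (size 4, min 29) -> median=28.5
Step 9: insert 3 -> lo=[3, 7, 15, 24, 28] (size 5, max 28) hi=[29, 43, 48, 48] (size 4, min 29) -> median=28
Step 10: insert 18 -> lo=[3, 7, 15, 18, 24] (size 5, max 24) hi=[28, 29, 43, 48, 48] (size 5, min 28) -> median=26
Step 11: insert 23 -> lo=[3, 7, 15, 18, 23, 24] (size 6, max 24) hi=[28, 29, 43, 48, 48] (size 5, min 28) -> median=24

Answer: 24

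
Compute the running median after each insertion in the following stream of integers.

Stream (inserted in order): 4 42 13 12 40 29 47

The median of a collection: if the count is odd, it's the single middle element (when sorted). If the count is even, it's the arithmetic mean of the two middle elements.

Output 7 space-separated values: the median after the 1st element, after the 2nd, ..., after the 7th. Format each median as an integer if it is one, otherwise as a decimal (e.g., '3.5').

Step 1: insert 4 -> lo=[4] (size 1, max 4) hi=[] (size 0) -> median=4
Step 2: insert 42 -> lo=[4] (size 1, max 4) hi=[42] (size 1, min 42) -> median=23
Step 3: insert 13 -> lo=[4, 13] (size 2, max 13) hi=[42] (size 1, min 42) -> median=13
Step 4: insert 12 -> lo=[4, 12] (size 2, max 12) hi=[13, 42] (size 2, min 13) -> median=12.5
Step 5: insert 40 -> lo=[4, 12, 13] (size 3, max 13) hi=[40, 42] (size 2, min 40) -> median=13
Step 6: insert 29 -> lo=[4, 12, 13] (size 3, max 13) hi=[29, 40, 42] (size 3, min 29) -> median=21
Step 7: insert 47 -> lo=[4, 12, 13, 29] (size 4, max 29) hi=[40, 42, 47] (size 3, min 40) -> median=29

Answer: 4 23 13 12.5 13 21 29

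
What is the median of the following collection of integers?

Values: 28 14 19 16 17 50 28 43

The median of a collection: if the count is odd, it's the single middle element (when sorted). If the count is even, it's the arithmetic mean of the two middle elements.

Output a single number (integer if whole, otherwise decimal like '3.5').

Step 1: insert 28 -> lo=[28] (size 1, max 28) hi=[] (size 0) -> median=28
Step 2: insert 14 -> lo=[14] (size 1, max 14) hi=[28] (size 1, min 28) -> median=21
Step 3: insert 19 -> lo=[14, 19] (size 2, max 19) hi=[28] (size 1, min 28) -> median=19
Step 4: insert 16 -> lo=[14, 16] (size 2, max 16) hi=[19, 28] (size 2, min 19) -> median=17.5
Step 5: insert 17 -> lo=[14, 16, 17] (size 3, max 17) hi=[19, 28] (size 2, min 19) -> median=17
Step 6: insert 50 -> lo=[14, 16, 17] (size 3, max 17) hi=[19, 28, 50] (size 3, min 19) -> median=18
Step 7: insert 28 -> lo=[14, 16, 17, 19] (size 4, max 19) hi=[28, 28, 50] (size 3, min 28) -> median=19
Step 8: insert 43 -> lo=[14, 16, 17, 19] (size 4, max 19) hi=[28, 28, 43, 50] (size 4, min 28) -> median=23.5

Answer: 23.5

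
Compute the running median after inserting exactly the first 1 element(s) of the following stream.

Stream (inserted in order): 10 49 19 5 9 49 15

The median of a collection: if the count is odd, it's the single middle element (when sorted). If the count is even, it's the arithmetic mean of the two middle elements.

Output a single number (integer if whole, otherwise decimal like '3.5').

Step 1: insert 10 -> lo=[10] (size 1, max 10) hi=[] (size 0) -> median=10

Answer: 10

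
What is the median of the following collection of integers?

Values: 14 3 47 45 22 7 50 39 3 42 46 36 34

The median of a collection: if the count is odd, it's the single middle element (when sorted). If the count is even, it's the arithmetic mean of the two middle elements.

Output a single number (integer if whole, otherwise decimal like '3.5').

Step 1: insert 14 -> lo=[14] (size 1, max 14) hi=[] (size 0) -> median=14
Step 2: insert 3 -> lo=[3] (size 1, max 3) hi=[14] (size 1, min 14) -> median=8.5
Step 3: insert 47 -> lo=[3, 14] (size 2, max 14) hi=[47] (size 1, min 47) -> median=14
Step 4: insert 45 -> lo=[3, 14] (size 2, max 14) hi=[45, 47] (size 2, min 45) -> median=29.5
Step 5: insert 22 -> lo=[3, 14, 22] (size 3, max 22) hi=[45, 47] (size 2, min 45) -> median=22
Step 6: insert 7 -> lo=[3, 7, 14] (size 3, max 14) hi=[22, 45, 47] (size 3, min 22) -> median=18
Step 7: insert 50 -> lo=[3, 7, 14, 22] (size 4, max 22) hi=[45, 47, 50] (size 3, min 45) -> median=22
Step 8: insert 39 -> lo=[3, 7, 14, 22] (size 4, max 22) hi=[39, 45, 47, 50] (size 4, min 39) -> median=30.5
Step 9: insert 3 -> lo=[3, 3, 7, 14, 22] (size 5, max 22) hi=[39, 45, 47, 50] (size 4, min 39) -> median=22
Step 10: insert 42 -> lo=[3, 3, 7, 14, 22] (size 5, max 22) hi=[39, 42, 45, 47, 50] (size 5, min 39) -> median=30.5
Step 11: insert 46 -> lo=[3, 3, 7, 14, 22, 39] (size 6, max 39) hi=[42, 45, 46, 47, 50] (size 5, min 42) -> median=39
Step 12: insert 36 -> lo=[3, 3, 7, 14, 22, 36] (size 6, max 36) hi=[39, 42, 45, 46, 47, 50] (size 6, min 39) -> median=37.5
Step 13: insert 34 -> lo=[3, 3, 7, 14, 22, 34, 36] (size 7, max 36) hi=[39, 42, 45, 46, 47, 50] (size 6, min 39) -> median=36

Answer: 36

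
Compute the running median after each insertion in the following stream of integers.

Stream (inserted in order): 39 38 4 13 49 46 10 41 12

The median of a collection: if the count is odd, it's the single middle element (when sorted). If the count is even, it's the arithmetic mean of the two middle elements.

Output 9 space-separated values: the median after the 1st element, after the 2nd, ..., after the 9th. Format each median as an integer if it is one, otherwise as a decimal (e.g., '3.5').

Step 1: insert 39 -> lo=[39] (size 1, max 39) hi=[] (size 0) -> median=39
Step 2: insert 38 -> lo=[38] (size 1, max 38) hi=[39] (size 1, min 39) -> median=38.5
Step 3: insert 4 -> lo=[4, 38] (size 2, max 38) hi=[39] (size 1, min 39) -> median=38
Step 4: insert 13 -> lo=[4, 13] (size 2, max 13) hi=[38, 39] (size 2, min 38) -> median=25.5
Step 5: insert 49 -> lo=[4, 13, 38] (size 3, max 38) hi=[39, 49] (size 2, min 39) -> median=38
Step 6: insert 46 -> lo=[4, 13, 38] (size 3, max 38) hi=[39, 46, 49] (size 3, min 39) -> median=38.5
Step 7: insert 10 -> lo=[4, 10, 13, 38] (size 4, max 38) hi=[39, 46, 49] (size 3, min 39) -> median=38
Step 8: insert 41 -> lo=[4, 10, 13, 38] (size 4, max 38) hi=[39, 41, 46, 49] (size 4, min 39) -> median=38.5
Step 9: insert 12 -> lo=[4, 10, 12, 13, 38] (size 5, max 38) hi=[39, 41, 46, 49] (size 4, min 39) -> median=38

Answer: 39 38.5 38 25.5 38 38.5 38 38.5 38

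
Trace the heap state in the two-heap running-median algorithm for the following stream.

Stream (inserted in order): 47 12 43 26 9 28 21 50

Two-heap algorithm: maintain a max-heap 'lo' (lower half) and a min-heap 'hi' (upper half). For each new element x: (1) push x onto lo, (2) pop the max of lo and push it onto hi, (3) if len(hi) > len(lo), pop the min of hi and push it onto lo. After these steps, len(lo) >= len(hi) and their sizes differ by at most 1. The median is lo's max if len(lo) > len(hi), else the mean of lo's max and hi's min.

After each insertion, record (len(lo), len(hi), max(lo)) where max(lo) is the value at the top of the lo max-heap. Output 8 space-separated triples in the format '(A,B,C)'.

Answer: (1,0,47) (1,1,12) (2,1,43) (2,2,26) (3,2,26) (3,3,26) (4,3,26) (4,4,26)

Derivation:
Step 1: insert 47 -> lo=[47] hi=[] -> (len(lo)=1, len(hi)=0, max(lo)=47)
Step 2: insert 12 -> lo=[12] hi=[47] -> (len(lo)=1, len(hi)=1, max(lo)=12)
Step 3: insert 43 -> lo=[12, 43] hi=[47] -> (len(lo)=2, len(hi)=1, max(lo)=43)
Step 4: insert 26 -> lo=[12, 26] hi=[43, 47] -> (len(lo)=2, len(hi)=2, max(lo)=26)
Step 5: insert 9 -> lo=[9, 12, 26] hi=[43, 47] -> (len(lo)=3, len(hi)=2, max(lo)=26)
Step 6: insert 28 -> lo=[9, 12, 26] hi=[28, 43, 47] -> (len(lo)=3, len(hi)=3, max(lo)=26)
Step 7: insert 21 -> lo=[9, 12, 21, 26] hi=[28, 43, 47] -> (len(lo)=4, len(hi)=3, max(lo)=26)
Step 8: insert 50 -> lo=[9, 12, 21, 26] hi=[28, 43, 47, 50] -> (len(lo)=4, len(hi)=4, max(lo)=26)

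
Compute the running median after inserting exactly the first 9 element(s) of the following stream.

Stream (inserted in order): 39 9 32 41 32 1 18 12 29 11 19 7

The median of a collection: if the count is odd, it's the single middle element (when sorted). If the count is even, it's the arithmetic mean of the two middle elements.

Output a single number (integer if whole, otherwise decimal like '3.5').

Answer: 29

Derivation:
Step 1: insert 39 -> lo=[39] (size 1, max 39) hi=[] (size 0) -> median=39
Step 2: insert 9 -> lo=[9] (size 1, max 9) hi=[39] (size 1, min 39) -> median=24
Step 3: insert 32 -> lo=[9, 32] (size 2, max 32) hi=[39] (size 1, min 39) -> median=32
Step 4: insert 41 -> lo=[9, 32] (size 2, max 32) hi=[39, 41] (size 2, min 39) -> median=35.5
Step 5: insert 32 -> lo=[9, 32, 32] (size 3, max 32) hi=[39, 41] (size 2, min 39) -> median=32
Step 6: insert 1 -> lo=[1, 9, 32] (size 3, max 32) hi=[32, 39, 41] (size 3, min 32) -> median=32
Step 7: insert 18 -> lo=[1, 9, 18, 32] (size 4, max 32) hi=[32, 39, 41] (size 3, min 32) -> median=32
Step 8: insert 12 -> lo=[1, 9, 12, 18] (size 4, max 18) hi=[32, 32, 39, 41] (size 4, min 32) -> median=25
Step 9: insert 29 -> lo=[1, 9, 12, 18, 29] (size 5, max 29) hi=[32, 32, 39, 41] (size 4, min 32) -> median=29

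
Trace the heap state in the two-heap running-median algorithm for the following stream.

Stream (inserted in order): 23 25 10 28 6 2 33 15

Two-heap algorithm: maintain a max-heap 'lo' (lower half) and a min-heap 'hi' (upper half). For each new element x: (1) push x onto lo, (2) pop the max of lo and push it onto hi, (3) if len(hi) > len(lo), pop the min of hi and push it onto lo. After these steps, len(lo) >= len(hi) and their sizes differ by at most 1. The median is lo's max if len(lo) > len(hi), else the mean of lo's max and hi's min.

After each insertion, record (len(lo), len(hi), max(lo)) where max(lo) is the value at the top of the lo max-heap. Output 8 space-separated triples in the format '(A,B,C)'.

Answer: (1,0,23) (1,1,23) (2,1,23) (2,2,23) (3,2,23) (3,3,10) (4,3,23) (4,4,15)

Derivation:
Step 1: insert 23 -> lo=[23] hi=[] -> (len(lo)=1, len(hi)=0, max(lo)=23)
Step 2: insert 25 -> lo=[23] hi=[25] -> (len(lo)=1, len(hi)=1, max(lo)=23)
Step 3: insert 10 -> lo=[10, 23] hi=[25] -> (len(lo)=2, len(hi)=1, max(lo)=23)
Step 4: insert 28 -> lo=[10, 23] hi=[25, 28] -> (len(lo)=2, len(hi)=2, max(lo)=23)
Step 5: insert 6 -> lo=[6, 10, 23] hi=[25, 28] -> (len(lo)=3, len(hi)=2, max(lo)=23)
Step 6: insert 2 -> lo=[2, 6, 10] hi=[23, 25, 28] -> (len(lo)=3, len(hi)=3, max(lo)=10)
Step 7: insert 33 -> lo=[2, 6, 10, 23] hi=[25, 28, 33] -> (len(lo)=4, len(hi)=3, max(lo)=23)
Step 8: insert 15 -> lo=[2, 6, 10, 15] hi=[23, 25, 28, 33] -> (len(lo)=4, len(hi)=4, max(lo)=15)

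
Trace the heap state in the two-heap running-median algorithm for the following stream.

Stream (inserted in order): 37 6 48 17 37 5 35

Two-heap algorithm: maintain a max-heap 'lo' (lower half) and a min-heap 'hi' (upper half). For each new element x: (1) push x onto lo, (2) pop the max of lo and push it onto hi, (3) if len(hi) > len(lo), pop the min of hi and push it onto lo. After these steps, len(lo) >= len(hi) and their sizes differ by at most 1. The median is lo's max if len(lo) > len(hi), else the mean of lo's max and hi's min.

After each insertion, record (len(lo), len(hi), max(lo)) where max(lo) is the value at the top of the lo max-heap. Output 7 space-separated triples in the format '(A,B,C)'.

Answer: (1,0,37) (1,1,6) (2,1,37) (2,2,17) (3,2,37) (3,3,17) (4,3,35)

Derivation:
Step 1: insert 37 -> lo=[37] hi=[] -> (len(lo)=1, len(hi)=0, max(lo)=37)
Step 2: insert 6 -> lo=[6] hi=[37] -> (len(lo)=1, len(hi)=1, max(lo)=6)
Step 3: insert 48 -> lo=[6, 37] hi=[48] -> (len(lo)=2, len(hi)=1, max(lo)=37)
Step 4: insert 17 -> lo=[6, 17] hi=[37, 48] -> (len(lo)=2, len(hi)=2, max(lo)=17)
Step 5: insert 37 -> lo=[6, 17, 37] hi=[37, 48] -> (len(lo)=3, len(hi)=2, max(lo)=37)
Step 6: insert 5 -> lo=[5, 6, 17] hi=[37, 37, 48] -> (len(lo)=3, len(hi)=3, max(lo)=17)
Step 7: insert 35 -> lo=[5, 6, 17, 35] hi=[37, 37, 48] -> (len(lo)=4, len(hi)=3, max(lo)=35)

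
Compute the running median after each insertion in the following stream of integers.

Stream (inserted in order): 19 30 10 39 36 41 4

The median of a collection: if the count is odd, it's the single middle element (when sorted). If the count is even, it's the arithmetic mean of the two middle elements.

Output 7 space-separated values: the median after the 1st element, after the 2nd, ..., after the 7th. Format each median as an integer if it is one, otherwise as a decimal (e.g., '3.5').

Answer: 19 24.5 19 24.5 30 33 30

Derivation:
Step 1: insert 19 -> lo=[19] (size 1, max 19) hi=[] (size 0) -> median=19
Step 2: insert 30 -> lo=[19] (size 1, max 19) hi=[30] (size 1, min 30) -> median=24.5
Step 3: insert 10 -> lo=[10, 19] (size 2, max 19) hi=[30] (size 1, min 30) -> median=19
Step 4: insert 39 -> lo=[10, 19] (size 2, max 19) hi=[30, 39] (size 2, min 30) -> median=24.5
Step 5: insert 36 -> lo=[10, 19, 30] (size 3, max 30) hi=[36, 39] (size 2, min 36) -> median=30
Step 6: insert 41 -> lo=[10, 19, 30] (size 3, max 30) hi=[36, 39, 41] (size 3, min 36) -> median=33
Step 7: insert 4 -> lo=[4, 10, 19, 30] (size 4, max 30) hi=[36, 39, 41] (size 3, min 36) -> median=30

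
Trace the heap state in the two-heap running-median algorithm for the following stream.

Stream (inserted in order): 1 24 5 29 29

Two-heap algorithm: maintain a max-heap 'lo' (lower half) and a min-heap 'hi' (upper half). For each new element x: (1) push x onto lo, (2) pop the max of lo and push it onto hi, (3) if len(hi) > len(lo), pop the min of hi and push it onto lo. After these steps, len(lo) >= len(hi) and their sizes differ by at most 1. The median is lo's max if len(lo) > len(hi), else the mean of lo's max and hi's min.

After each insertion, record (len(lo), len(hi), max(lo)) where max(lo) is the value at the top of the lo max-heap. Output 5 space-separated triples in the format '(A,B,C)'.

Answer: (1,0,1) (1,1,1) (2,1,5) (2,2,5) (3,2,24)

Derivation:
Step 1: insert 1 -> lo=[1] hi=[] -> (len(lo)=1, len(hi)=0, max(lo)=1)
Step 2: insert 24 -> lo=[1] hi=[24] -> (len(lo)=1, len(hi)=1, max(lo)=1)
Step 3: insert 5 -> lo=[1, 5] hi=[24] -> (len(lo)=2, len(hi)=1, max(lo)=5)
Step 4: insert 29 -> lo=[1, 5] hi=[24, 29] -> (len(lo)=2, len(hi)=2, max(lo)=5)
Step 5: insert 29 -> lo=[1, 5, 24] hi=[29, 29] -> (len(lo)=3, len(hi)=2, max(lo)=24)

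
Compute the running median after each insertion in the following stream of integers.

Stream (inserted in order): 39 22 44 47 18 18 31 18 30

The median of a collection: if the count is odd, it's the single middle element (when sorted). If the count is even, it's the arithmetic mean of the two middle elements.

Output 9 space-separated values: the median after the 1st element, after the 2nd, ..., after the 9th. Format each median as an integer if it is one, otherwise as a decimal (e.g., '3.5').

Step 1: insert 39 -> lo=[39] (size 1, max 39) hi=[] (size 0) -> median=39
Step 2: insert 22 -> lo=[22] (size 1, max 22) hi=[39] (size 1, min 39) -> median=30.5
Step 3: insert 44 -> lo=[22, 39] (size 2, max 39) hi=[44] (size 1, min 44) -> median=39
Step 4: insert 47 -> lo=[22, 39] (size 2, max 39) hi=[44, 47] (size 2, min 44) -> median=41.5
Step 5: insert 18 -> lo=[18, 22, 39] (size 3, max 39) hi=[44, 47] (size 2, min 44) -> median=39
Step 6: insert 18 -> lo=[18, 18, 22] (size 3, max 22) hi=[39, 44, 47] (size 3, min 39) -> median=30.5
Step 7: insert 31 -> lo=[18, 18, 22, 31] (size 4, max 31) hi=[39, 44, 47] (size 3, min 39) -> median=31
Step 8: insert 18 -> lo=[18, 18, 18, 22] (size 4, max 22) hi=[31, 39, 44, 47] (size 4, min 31) -> median=26.5
Step 9: insert 30 -> lo=[18, 18, 18, 22, 30] (size 5, max 30) hi=[31, 39, 44, 47] (size 4, min 31) -> median=30

Answer: 39 30.5 39 41.5 39 30.5 31 26.5 30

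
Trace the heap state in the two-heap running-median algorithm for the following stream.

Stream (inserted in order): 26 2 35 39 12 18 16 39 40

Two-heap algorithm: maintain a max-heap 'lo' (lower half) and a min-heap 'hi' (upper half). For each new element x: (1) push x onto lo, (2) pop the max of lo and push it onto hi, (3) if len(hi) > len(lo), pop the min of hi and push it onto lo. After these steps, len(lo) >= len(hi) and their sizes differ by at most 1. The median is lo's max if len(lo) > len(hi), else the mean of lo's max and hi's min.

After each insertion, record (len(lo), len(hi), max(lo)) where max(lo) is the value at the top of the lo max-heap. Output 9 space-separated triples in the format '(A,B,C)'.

Answer: (1,0,26) (1,1,2) (2,1,26) (2,2,26) (3,2,26) (3,3,18) (4,3,18) (4,4,18) (5,4,26)

Derivation:
Step 1: insert 26 -> lo=[26] hi=[] -> (len(lo)=1, len(hi)=0, max(lo)=26)
Step 2: insert 2 -> lo=[2] hi=[26] -> (len(lo)=1, len(hi)=1, max(lo)=2)
Step 3: insert 35 -> lo=[2, 26] hi=[35] -> (len(lo)=2, len(hi)=1, max(lo)=26)
Step 4: insert 39 -> lo=[2, 26] hi=[35, 39] -> (len(lo)=2, len(hi)=2, max(lo)=26)
Step 5: insert 12 -> lo=[2, 12, 26] hi=[35, 39] -> (len(lo)=3, len(hi)=2, max(lo)=26)
Step 6: insert 18 -> lo=[2, 12, 18] hi=[26, 35, 39] -> (len(lo)=3, len(hi)=3, max(lo)=18)
Step 7: insert 16 -> lo=[2, 12, 16, 18] hi=[26, 35, 39] -> (len(lo)=4, len(hi)=3, max(lo)=18)
Step 8: insert 39 -> lo=[2, 12, 16, 18] hi=[26, 35, 39, 39] -> (len(lo)=4, len(hi)=4, max(lo)=18)
Step 9: insert 40 -> lo=[2, 12, 16, 18, 26] hi=[35, 39, 39, 40] -> (len(lo)=5, len(hi)=4, max(lo)=26)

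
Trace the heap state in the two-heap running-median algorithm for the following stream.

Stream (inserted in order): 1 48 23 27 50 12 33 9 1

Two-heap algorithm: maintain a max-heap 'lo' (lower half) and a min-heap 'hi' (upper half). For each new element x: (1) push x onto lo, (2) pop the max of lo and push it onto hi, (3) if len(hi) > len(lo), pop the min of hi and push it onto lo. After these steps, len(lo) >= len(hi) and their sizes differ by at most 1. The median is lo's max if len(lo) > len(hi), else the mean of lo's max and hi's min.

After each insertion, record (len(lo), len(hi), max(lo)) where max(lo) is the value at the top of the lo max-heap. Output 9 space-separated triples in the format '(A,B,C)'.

Step 1: insert 1 -> lo=[1] hi=[] -> (len(lo)=1, len(hi)=0, max(lo)=1)
Step 2: insert 48 -> lo=[1] hi=[48] -> (len(lo)=1, len(hi)=1, max(lo)=1)
Step 3: insert 23 -> lo=[1, 23] hi=[48] -> (len(lo)=2, len(hi)=1, max(lo)=23)
Step 4: insert 27 -> lo=[1, 23] hi=[27, 48] -> (len(lo)=2, len(hi)=2, max(lo)=23)
Step 5: insert 50 -> lo=[1, 23, 27] hi=[48, 50] -> (len(lo)=3, len(hi)=2, max(lo)=27)
Step 6: insert 12 -> lo=[1, 12, 23] hi=[27, 48, 50] -> (len(lo)=3, len(hi)=3, max(lo)=23)
Step 7: insert 33 -> lo=[1, 12, 23, 27] hi=[33, 48, 50] -> (len(lo)=4, len(hi)=3, max(lo)=27)
Step 8: insert 9 -> lo=[1, 9, 12, 23] hi=[27, 33, 48, 50] -> (len(lo)=4, len(hi)=4, max(lo)=23)
Step 9: insert 1 -> lo=[1, 1, 9, 12, 23] hi=[27, 33, 48, 50] -> (len(lo)=5, len(hi)=4, max(lo)=23)

Answer: (1,0,1) (1,1,1) (2,1,23) (2,2,23) (3,2,27) (3,3,23) (4,3,27) (4,4,23) (5,4,23)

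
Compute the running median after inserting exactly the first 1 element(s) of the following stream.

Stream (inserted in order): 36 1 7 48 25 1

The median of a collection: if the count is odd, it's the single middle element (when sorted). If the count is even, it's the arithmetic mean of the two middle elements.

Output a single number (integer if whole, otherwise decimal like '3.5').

Answer: 36

Derivation:
Step 1: insert 36 -> lo=[36] (size 1, max 36) hi=[] (size 0) -> median=36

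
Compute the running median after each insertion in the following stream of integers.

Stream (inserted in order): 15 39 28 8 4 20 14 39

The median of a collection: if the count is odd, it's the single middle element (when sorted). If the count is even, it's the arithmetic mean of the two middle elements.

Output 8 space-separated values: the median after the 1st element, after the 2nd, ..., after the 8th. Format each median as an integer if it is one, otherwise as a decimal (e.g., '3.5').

Step 1: insert 15 -> lo=[15] (size 1, max 15) hi=[] (size 0) -> median=15
Step 2: insert 39 -> lo=[15] (size 1, max 15) hi=[39] (size 1, min 39) -> median=27
Step 3: insert 28 -> lo=[15, 28] (size 2, max 28) hi=[39] (size 1, min 39) -> median=28
Step 4: insert 8 -> lo=[8, 15] (size 2, max 15) hi=[28, 39] (size 2, min 28) -> median=21.5
Step 5: insert 4 -> lo=[4, 8, 15] (size 3, max 15) hi=[28, 39] (size 2, min 28) -> median=15
Step 6: insert 20 -> lo=[4, 8, 15] (size 3, max 15) hi=[20, 28, 39] (size 3, min 20) -> median=17.5
Step 7: insert 14 -> lo=[4, 8, 14, 15] (size 4, max 15) hi=[20, 28, 39] (size 3, min 20) -> median=15
Step 8: insert 39 -> lo=[4, 8, 14, 15] (size 4, max 15) hi=[20, 28, 39, 39] (size 4, min 20) -> median=17.5

Answer: 15 27 28 21.5 15 17.5 15 17.5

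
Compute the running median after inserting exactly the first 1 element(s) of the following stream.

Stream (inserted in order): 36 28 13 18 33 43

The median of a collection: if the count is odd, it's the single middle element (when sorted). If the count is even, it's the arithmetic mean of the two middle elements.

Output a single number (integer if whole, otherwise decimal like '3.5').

Answer: 36

Derivation:
Step 1: insert 36 -> lo=[36] (size 1, max 36) hi=[] (size 0) -> median=36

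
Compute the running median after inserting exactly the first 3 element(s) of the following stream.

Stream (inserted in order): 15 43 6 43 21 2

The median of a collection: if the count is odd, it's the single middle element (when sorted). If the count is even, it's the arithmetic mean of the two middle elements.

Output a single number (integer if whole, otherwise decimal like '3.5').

Answer: 15

Derivation:
Step 1: insert 15 -> lo=[15] (size 1, max 15) hi=[] (size 0) -> median=15
Step 2: insert 43 -> lo=[15] (size 1, max 15) hi=[43] (size 1, min 43) -> median=29
Step 3: insert 6 -> lo=[6, 15] (size 2, max 15) hi=[43] (size 1, min 43) -> median=15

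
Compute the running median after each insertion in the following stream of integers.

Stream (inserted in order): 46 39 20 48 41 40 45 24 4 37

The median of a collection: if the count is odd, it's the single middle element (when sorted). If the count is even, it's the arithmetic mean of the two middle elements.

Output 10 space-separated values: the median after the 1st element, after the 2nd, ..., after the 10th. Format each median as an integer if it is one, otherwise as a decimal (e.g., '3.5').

Step 1: insert 46 -> lo=[46] (size 1, max 46) hi=[] (size 0) -> median=46
Step 2: insert 39 -> lo=[39] (size 1, max 39) hi=[46] (size 1, min 46) -> median=42.5
Step 3: insert 20 -> lo=[20, 39] (size 2, max 39) hi=[46] (size 1, min 46) -> median=39
Step 4: insert 48 -> lo=[20, 39] (size 2, max 39) hi=[46, 48] (size 2, min 46) -> median=42.5
Step 5: insert 41 -> lo=[20, 39, 41] (size 3, max 41) hi=[46, 48] (size 2, min 46) -> median=41
Step 6: insert 40 -> lo=[20, 39, 40] (size 3, max 40) hi=[41, 46, 48] (size 3, min 41) -> median=40.5
Step 7: insert 45 -> lo=[20, 39, 40, 41] (size 4, max 41) hi=[45, 46, 48] (size 3, min 45) -> median=41
Step 8: insert 24 -> lo=[20, 24, 39, 40] (size 4, max 40) hi=[41, 45, 46, 48] (size 4, min 41) -> median=40.5
Step 9: insert 4 -> lo=[4, 20, 24, 39, 40] (size 5, max 40) hi=[41, 45, 46, 48] (size 4, min 41) -> median=40
Step 10: insert 37 -> lo=[4, 20, 24, 37, 39] (size 5, max 39) hi=[40, 41, 45, 46, 48] (size 5, min 40) -> median=39.5

Answer: 46 42.5 39 42.5 41 40.5 41 40.5 40 39.5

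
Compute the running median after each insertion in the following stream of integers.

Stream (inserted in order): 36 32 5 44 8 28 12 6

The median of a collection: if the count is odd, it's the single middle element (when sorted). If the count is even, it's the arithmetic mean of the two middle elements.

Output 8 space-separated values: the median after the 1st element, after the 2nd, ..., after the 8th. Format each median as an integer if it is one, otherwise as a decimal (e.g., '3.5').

Answer: 36 34 32 34 32 30 28 20

Derivation:
Step 1: insert 36 -> lo=[36] (size 1, max 36) hi=[] (size 0) -> median=36
Step 2: insert 32 -> lo=[32] (size 1, max 32) hi=[36] (size 1, min 36) -> median=34
Step 3: insert 5 -> lo=[5, 32] (size 2, max 32) hi=[36] (size 1, min 36) -> median=32
Step 4: insert 44 -> lo=[5, 32] (size 2, max 32) hi=[36, 44] (size 2, min 36) -> median=34
Step 5: insert 8 -> lo=[5, 8, 32] (size 3, max 32) hi=[36, 44] (size 2, min 36) -> median=32
Step 6: insert 28 -> lo=[5, 8, 28] (size 3, max 28) hi=[32, 36, 44] (size 3, min 32) -> median=30
Step 7: insert 12 -> lo=[5, 8, 12, 28] (size 4, max 28) hi=[32, 36, 44] (size 3, min 32) -> median=28
Step 8: insert 6 -> lo=[5, 6, 8, 12] (size 4, max 12) hi=[28, 32, 36, 44] (size 4, min 28) -> median=20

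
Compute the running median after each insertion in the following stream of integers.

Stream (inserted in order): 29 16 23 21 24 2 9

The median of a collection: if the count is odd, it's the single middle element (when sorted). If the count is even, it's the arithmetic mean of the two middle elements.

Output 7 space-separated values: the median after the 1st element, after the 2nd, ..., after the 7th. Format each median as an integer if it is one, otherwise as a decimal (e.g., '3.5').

Answer: 29 22.5 23 22 23 22 21

Derivation:
Step 1: insert 29 -> lo=[29] (size 1, max 29) hi=[] (size 0) -> median=29
Step 2: insert 16 -> lo=[16] (size 1, max 16) hi=[29] (size 1, min 29) -> median=22.5
Step 3: insert 23 -> lo=[16, 23] (size 2, max 23) hi=[29] (size 1, min 29) -> median=23
Step 4: insert 21 -> lo=[16, 21] (size 2, max 21) hi=[23, 29] (size 2, min 23) -> median=22
Step 5: insert 24 -> lo=[16, 21, 23] (size 3, max 23) hi=[24, 29] (size 2, min 24) -> median=23
Step 6: insert 2 -> lo=[2, 16, 21] (size 3, max 21) hi=[23, 24, 29] (size 3, min 23) -> median=22
Step 7: insert 9 -> lo=[2, 9, 16, 21] (size 4, max 21) hi=[23, 24, 29] (size 3, min 23) -> median=21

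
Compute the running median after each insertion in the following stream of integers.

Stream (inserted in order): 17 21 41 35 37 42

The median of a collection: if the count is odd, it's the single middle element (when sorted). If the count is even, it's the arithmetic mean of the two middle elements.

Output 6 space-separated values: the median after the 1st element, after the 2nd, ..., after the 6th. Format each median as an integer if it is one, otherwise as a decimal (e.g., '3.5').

Answer: 17 19 21 28 35 36

Derivation:
Step 1: insert 17 -> lo=[17] (size 1, max 17) hi=[] (size 0) -> median=17
Step 2: insert 21 -> lo=[17] (size 1, max 17) hi=[21] (size 1, min 21) -> median=19
Step 3: insert 41 -> lo=[17, 21] (size 2, max 21) hi=[41] (size 1, min 41) -> median=21
Step 4: insert 35 -> lo=[17, 21] (size 2, max 21) hi=[35, 41] (size 2, min 35) -> median=28
Step 5: insert 37 -> lo=[17, 21, 35] (size 3, max 35) hi=[37, 41] (size 2, min 37) -> median=35
Step 6: insert 42 -> lo=[17, 21, 35] (size 3, max 35) hi=[37, 41, 42] (size 3, min 37) -> median=36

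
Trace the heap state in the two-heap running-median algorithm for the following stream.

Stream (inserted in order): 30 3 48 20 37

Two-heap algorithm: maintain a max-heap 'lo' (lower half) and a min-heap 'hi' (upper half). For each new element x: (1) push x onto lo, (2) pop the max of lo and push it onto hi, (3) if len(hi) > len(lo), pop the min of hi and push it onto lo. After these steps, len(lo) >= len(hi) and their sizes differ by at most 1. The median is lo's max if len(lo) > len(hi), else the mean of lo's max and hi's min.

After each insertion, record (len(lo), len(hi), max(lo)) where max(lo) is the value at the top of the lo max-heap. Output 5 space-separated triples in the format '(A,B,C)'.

Step 1: insert 30 -> lo=[30] hi=[] -> (len(lo)=1, len(hi)=0, max(lo)=30)
Step 2: insert 3 -> lo=[3] hi=[30] -> (len(lo)=1, len(hi)=1, max(lo)=3)
Step 3: insert 48 -> lo=[3, 30] hi=[48] -> (len(lo)=2, len(hi)=1, max(lo)=30)
Step 4: insert 20 -> lo=[3, 20] hi=[30, 48] -> (len(lo)=2, len(hi)=2, max(lo)=20)
Step 5: insert 37 -> lo=[3, 20, 30] hi=[37, 48] -> (len(lo)=3, len(hi)=2, max(lo)=30)

Answer: (1,0,30) (1,1,3) (2,1,30) (2,2,20) (3,2,30)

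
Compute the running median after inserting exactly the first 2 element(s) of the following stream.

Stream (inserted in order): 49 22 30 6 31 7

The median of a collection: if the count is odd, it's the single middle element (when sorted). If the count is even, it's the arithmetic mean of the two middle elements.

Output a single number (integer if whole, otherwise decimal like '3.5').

Answer: 35.5

Derivation:
Step 1: insert 49 -> lo=[49] (size 1, max 49) hi=[] (size 0) -> median=49
Step 2: insert 22 -> lo=[22] (size 1, max 22) hi=[49] (size 1, min 49) -> median=35.5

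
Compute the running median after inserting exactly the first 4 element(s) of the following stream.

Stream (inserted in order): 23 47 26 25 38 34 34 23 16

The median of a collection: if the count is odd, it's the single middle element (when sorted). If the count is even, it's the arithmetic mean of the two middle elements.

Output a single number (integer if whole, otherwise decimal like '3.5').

Answer: 25.5

Derivation:
Step 1: insert 23 -> lo=[23] (size 1, max 23) hi=[] (size 0) -> median=23
Step 2: insert 47 -> lo=[23] (size 1, max 23) hi=[47] (size 1, min 47) -> median=35
Step 3: insert 26 -> lo=[23, 26] (size 2, max 26) hi=[47] (size 1, min 47) -> median=26
Step 4: insert 25 -> lo=[23, 25] (size 2, max 25) hi=[26, 47] (size 2, min 26) -> median=25.5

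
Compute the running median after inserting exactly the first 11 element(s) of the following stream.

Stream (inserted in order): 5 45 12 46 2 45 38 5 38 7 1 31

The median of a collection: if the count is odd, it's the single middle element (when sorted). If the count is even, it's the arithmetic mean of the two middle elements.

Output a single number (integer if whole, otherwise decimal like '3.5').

Answer: 12

Derivation:
Step 1: insert 5 -> lo=[5] (size 1, max 5) hi=[] (size 0) -> median=5
Step 2: insert 45 -> lo=[5] (size 1, max 5) hi=[45] (size 1, min 45) -> median=25
Step 3: insert 12 -> lo=[5, 12] (size 2, max 12) hi=[45] (size 1, min 45) -> median=12
Step 4: insert 46 -> lo=[5, 12] (size 2, max 12) hi=[45, 46] (size 2, min 45) -> median=28.5
Step 5: insert 2 -> lo=[2, 5, 12] (size 3, max 12) hi=[45, 46] (size 2, min 45) -> median=12
Step 6: insert 45 -> lo=[2, 5, 12] (size 3, max 12) hi=[45, 45, 46] (size 3, min 45) -> median=28.5
Step 7: insert 38 -> lo=[2, 5, 12, 38] (size 4, max 38) hi=[45, 45, 46] (size 3, min 45) -> median=38
Step 8: insert 5 -> lo=[2, 5, 5, 12] (size 4, max 12) hi=[38, 45, 45, 46] (size 4, min 38) -> median=25
Step 9: insert 38 -> lo=[2, 5, 5, 12, 38] (size 5, max 38) hi=[38, 45, 45, 46] (size 4, min 38) -> median=38
Step 10: insert 7 -> lo=[2, 5, 5, 7, 12] (size 5, max 12) hi=[38, 38, 45, 45, 46] (size 5, min 38) -> median=25
Step 11: insert 1 -> lo=[1, 2, 5, 5, 7, 12] (size 6, max 12) hi=[38, 38, 45, 45, 46] (size 5, min 38) -> median=12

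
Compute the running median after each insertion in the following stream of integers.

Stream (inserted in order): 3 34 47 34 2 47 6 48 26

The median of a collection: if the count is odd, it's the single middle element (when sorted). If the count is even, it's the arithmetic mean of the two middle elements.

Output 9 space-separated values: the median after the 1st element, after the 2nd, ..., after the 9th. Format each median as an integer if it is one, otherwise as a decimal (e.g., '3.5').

Step 1: insert 3 -> lo=[3] (size 1, max 3) hi=[] (size 0) -> median=3
Step 2: insert 34 -> lo=[3] (size 1, max 3) hi=[34] (size 1, min 34) -> median=18.5
Step 3: insert 47 -> lo=[3, 34] (size 2, max 34) hi=[47] (size 1, min 47) -> median=34
Step 4: insert 34 -> lo=[3, 34] (size 2, max 34) hi=[34, 47] (size 2, min 34) -> median=34
Step 5: insert 2 -> lo=[2, 3, 34] (size 3, max 34) hi=[34, 47] (size 2, min 34) -> median=34
Step 6: insert 47 -> lo=[2, 3, 34] (size 3, max 34) hi=[34, 47, 47] (size 3, min 34) -> median=34
Step 7: insert 6 -> lo=[2, 3, 6, 34] (size 4, max 34) hi=[34, 47, 47] (size 3, min 34) -> median=34
Step 8: insert 48 -> lo=[2, 3, 6, 34] (size 4, max 34) hi=[34, 47, 47, 48] (size 4, min 34) -> median=34
Step 9: insert 26 -> lo=[2, 3, 6, 26, 34] (size 5, max 34) hi=[34, 47, 47, 48] (size 4, min 34) -> median=34

Answer: 3 18.5 34 34 34 34 34 34 34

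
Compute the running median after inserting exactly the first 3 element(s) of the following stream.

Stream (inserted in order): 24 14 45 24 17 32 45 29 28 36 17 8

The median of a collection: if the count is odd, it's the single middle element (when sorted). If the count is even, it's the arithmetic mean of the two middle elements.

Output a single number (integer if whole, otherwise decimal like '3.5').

Answer: 24

Derivation:
Step 1: insert 24 -> lo=[24] (size 1, max 24) hi=[] (size 0) -> median=24
Step 2: insert 14 -> lo=[14] (size 1, max 14) hi=[24] (size 1, min 24) -> median=19
Step 3: insert 45 -> lo=[14, 24] (size 2, max 24) hi=[45] (size 1, min 45) -> median=24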